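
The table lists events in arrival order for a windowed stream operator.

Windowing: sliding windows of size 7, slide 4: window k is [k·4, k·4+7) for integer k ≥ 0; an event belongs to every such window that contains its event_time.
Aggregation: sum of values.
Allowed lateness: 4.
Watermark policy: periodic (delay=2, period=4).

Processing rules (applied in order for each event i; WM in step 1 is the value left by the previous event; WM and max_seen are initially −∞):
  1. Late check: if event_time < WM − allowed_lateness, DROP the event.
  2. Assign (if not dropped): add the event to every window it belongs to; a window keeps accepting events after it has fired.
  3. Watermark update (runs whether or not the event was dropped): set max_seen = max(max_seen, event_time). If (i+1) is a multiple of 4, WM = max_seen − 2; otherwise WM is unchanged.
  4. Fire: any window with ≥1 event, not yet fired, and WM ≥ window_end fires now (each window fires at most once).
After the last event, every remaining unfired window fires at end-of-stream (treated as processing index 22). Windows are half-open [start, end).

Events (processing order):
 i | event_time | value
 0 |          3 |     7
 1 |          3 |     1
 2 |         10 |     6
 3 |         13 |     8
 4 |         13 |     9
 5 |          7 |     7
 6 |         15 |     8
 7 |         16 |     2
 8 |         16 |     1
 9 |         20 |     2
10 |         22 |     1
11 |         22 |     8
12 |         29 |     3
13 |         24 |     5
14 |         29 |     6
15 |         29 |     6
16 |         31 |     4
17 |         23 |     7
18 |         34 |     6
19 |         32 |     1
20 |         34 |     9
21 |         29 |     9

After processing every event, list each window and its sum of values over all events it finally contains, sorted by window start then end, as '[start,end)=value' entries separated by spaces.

i=0 t=3 v=7: → [0,7); WM=−∞
i=1 t=3 v=1: → [0,7); WM=−∞
i=2 t=10 v=6: → [8,15),[4,11); WM=−∞
i=3 t=13 v=8: → [12,19),[8,15); WM=11; [0,7) fires=8 [4,11) fires=6
i=4 t=13 v=9: → [12,19),[8,15); WM=11
i=5 t=7 v=7: → [4,11); WM=11
i=6 t=15 v=8: → [12,19); WM=11
i=7 t=16 v=2: → [16,23),[12,19); WM=14
i=8 t=16 v=1: → [16,23),[12,19); WM=14
i=9 t=20 v=2: → [20,27),[16,23); WM=14
i=10 t=22 v=1: → [20,27),[16,23); WM=14
i=11 t=22 v=8: → [20,27),[16,23); WM=20; [8,15) fires=23 [12,19) fires=28
i=12 t=29 v=3: → [28,35),[24,31); WM=20
i=13 t=24 v=5: → [24,31),[20,27); WM=20
i=14 t=29 v=6: → [28,35),[24,31); WM=20
i=15 t=29 v=6: → [28,35),[24,31); WM=27; [16,23) fires=14 [20,27) fires=16
i=16 t=31 v=4: → [28,35); WM=27
i=17 t=23 v=7: → [20,27); WM=27
i=18 t=34 v=6: → [32,39),[28,35); WM=27
i=19 t=32 v=1: → [32,39),[28,35); WM=32; [24,31) fires=20
i=20 t=34 v=9: → [32,39),[28,35); WM=32
i=21 t=29 v=9: → [28,35),[24,31); WM=32

[0,7)=8 [4,11)=13 [8,15)=23 [12,19)=28 [16,23)=14 [20,27)=23 [24,31)=29 [28,35)=44 [32,39)=16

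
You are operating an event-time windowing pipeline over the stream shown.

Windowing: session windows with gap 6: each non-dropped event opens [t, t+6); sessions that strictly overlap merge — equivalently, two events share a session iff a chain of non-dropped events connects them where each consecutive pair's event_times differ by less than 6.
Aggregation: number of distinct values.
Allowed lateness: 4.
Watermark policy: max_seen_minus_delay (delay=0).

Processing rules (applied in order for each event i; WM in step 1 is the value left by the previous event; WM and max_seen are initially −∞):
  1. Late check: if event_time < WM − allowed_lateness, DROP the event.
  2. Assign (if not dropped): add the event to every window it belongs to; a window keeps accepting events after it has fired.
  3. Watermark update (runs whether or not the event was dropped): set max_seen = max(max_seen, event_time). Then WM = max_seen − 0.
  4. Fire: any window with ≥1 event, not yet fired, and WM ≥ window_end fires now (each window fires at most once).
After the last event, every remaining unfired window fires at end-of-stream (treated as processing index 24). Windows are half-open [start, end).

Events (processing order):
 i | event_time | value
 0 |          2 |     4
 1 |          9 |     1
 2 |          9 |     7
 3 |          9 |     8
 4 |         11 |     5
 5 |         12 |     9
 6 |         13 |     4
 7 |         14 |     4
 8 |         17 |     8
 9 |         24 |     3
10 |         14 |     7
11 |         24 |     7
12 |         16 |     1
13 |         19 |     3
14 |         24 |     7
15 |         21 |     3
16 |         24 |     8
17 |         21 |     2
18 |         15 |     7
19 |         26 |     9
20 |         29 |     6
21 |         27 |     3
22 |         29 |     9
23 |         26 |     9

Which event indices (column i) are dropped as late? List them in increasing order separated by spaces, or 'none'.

i=0 t=2 v=4: → [2,8); WM=2
i=1 t=9 v=1: → [9,15); WM=9
i=2 t=9 v=7: → [9,15); WM=9
i=3 t=9 v=8: → [9,15); WM=9
i=4 t=11 v=5: → [9,17); WM=11
i=5 t=12 v=9: → [9,18); WM=12
i=6 t=13 v=4: → [9,19); WM=13
i=7 t=14 v=4: → [9,20); WM=14
i=8 t=17 v=8: → [9,23); WM=17
i=9 t=24 v=3: → [24,30); WM=24
i=10 t=14 v=7: DROP (t<24-4); WM=24
i=11 t=24 v=7: → [24,30); WM=24
i=12 t=16 v=1: DROP (t<24-4); WM=24
i=13 t=19 v=3: DROP (t<24-4); WM=24
i=14 t=24 v=7: → [24,30); WM=24
i=15 t=21 v=3: → [9,30); WM=24
i=16 t=24 v=8: → [9,30); WM=24
i=17 t=21 v=2: → [9,30); WM=24
i=18 t=15 v=7: DROP (t<24-4); WM=24
i=19 t=26 v=9: → [9,32); WM=26
i=20 t=29 v=6: → [9,35); WM=29
i=21 t=27 v=3: → [9,35); WM=29
i=22 t=29 v=9: → [9,35); WM=29
i=23 t=26 v=9: → [9,35); WM=29

10 12 13 18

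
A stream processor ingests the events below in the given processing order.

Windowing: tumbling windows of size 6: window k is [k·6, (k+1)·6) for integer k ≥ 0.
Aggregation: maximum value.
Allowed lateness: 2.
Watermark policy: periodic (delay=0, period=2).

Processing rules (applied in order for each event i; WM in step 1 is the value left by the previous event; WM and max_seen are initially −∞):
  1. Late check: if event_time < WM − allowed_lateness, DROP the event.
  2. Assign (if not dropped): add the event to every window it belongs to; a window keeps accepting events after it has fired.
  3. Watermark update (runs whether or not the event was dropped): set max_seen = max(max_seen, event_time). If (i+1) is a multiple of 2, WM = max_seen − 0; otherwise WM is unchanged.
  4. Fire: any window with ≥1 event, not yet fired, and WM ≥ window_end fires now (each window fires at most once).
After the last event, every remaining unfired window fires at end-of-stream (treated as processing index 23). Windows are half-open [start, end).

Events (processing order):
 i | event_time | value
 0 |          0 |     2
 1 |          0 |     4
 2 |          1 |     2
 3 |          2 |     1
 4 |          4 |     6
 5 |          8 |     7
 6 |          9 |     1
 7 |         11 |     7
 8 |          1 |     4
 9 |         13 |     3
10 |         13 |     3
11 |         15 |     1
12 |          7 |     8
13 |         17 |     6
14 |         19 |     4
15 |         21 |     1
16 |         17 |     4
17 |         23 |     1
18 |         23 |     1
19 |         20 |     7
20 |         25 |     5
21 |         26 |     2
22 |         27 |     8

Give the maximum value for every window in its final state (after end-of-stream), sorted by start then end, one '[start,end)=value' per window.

[0,6)=6 [6,12)=7 [12,18)=6 [18,24)=4 [24,30)=8

i=0 t=0 v=2: → [0,6); WM=−∞
i=1 t=0 v=4: → [0,6); WM=0
i=2 t=1 v=2: → [0,6); WM=0
i=3 t=2 v=1: → [0,6); WM=2
i=4 t=4 v=6: → [0,6); WM=2
i=5 t=8 v=7: → [6,12); WM=8; [0,6) fires=6
i=6 t=9 v=1: → [6,12); WM=8
i=7 t=11 v=7: → [6,12); WM=11
i=8 t=1 v=4: DROP (t<11-2); WM=11
i=9 t=13 v=3: → [12,18); WM=13; [6,12) fires=7
i=10 t=13 v=3: → [12,18); WM=13
i=11 t=15 v=1: → [12,18); WM=15
i=12 t=7 v=8: DROP (t<15-2); WM=15
i=13 t=17 v=6: → [12,18); WM=17
i=14 t=19 v=4: → [18,24); WM=17
i=15 t=21 v=1: → [18,24); WM=21; [12,18) fires=6
i=16 t=17 v=4: DROP (t<21-2); WM=21
i=17 t=23 v=1: → [18,24); WM=23
i=18 t=23 v=1: → [18,24); WM=23
i=19 t=20 v=7: DROP (t<23-2); WM=23
i=20 t=25 v=5: → [24,30); WM=23
i=21 t=26 v=2: → [24,30); WM=26; [18,24) fires=4
i=22 t=27 v=8: → [24,30); WM=26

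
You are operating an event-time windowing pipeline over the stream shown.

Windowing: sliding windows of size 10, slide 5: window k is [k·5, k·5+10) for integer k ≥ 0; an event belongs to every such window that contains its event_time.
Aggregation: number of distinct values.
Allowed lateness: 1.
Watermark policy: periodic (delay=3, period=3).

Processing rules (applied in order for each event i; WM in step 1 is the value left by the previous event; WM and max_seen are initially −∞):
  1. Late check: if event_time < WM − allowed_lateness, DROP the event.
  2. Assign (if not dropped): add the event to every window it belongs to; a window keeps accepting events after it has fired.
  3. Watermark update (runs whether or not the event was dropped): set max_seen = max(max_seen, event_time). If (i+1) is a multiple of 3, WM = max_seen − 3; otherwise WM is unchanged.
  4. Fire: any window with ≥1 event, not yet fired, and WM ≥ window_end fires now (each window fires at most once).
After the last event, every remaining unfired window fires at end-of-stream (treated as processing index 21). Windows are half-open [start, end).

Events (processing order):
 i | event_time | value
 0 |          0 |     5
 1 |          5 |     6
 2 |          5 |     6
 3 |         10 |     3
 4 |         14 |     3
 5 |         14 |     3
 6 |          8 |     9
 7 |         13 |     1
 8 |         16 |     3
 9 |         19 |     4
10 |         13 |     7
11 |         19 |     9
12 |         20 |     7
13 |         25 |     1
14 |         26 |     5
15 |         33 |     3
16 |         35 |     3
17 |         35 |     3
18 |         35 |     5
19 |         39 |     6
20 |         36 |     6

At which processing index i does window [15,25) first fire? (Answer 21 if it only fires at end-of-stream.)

17

i=0 t=0 v=5: → [0,10); WM=−∞
i=1 t=5 v=6: → [5,15),[0,10); WM=−∞
i=2 t=5 v=6: → [5,15),[0,10); WM=2
i=3 t=10 v=3: → [10,20),[5,15); WM=2
i=4 t=14 v=3: → [10,20),[5,15); WM=2
i=5 t=14 v=3: → [10,20),[5,15); WM=11; [0,10) fires=2
i=6 t=8 v=9: DROP (t<11-1); WM=11
i=7 t=13 v=1: → [10,20),[5,15); WM=11
i=8 t=16 v=3: → [15,25),[10,20); WM=13
i=9 t=19 v=4: → [15,25),[10,20); WM=13
i=10 t=13 v=7: → [10,20),[5,15); WM=13
i=11 t=19 v=9: → [15,25),[10,20); WM=16; [5,15) fires=4
i=12 t=20 v=7: → [20,30),[15,25); WM=16
i=13 t=25 v=1: → [25,35),[20,30); WM=16
i=14 t=26 v=5: → [25,35),[20,30); WM=23; [10,20) fires=5
i=15 t=33 v=3: → [30,40),[25,35); WM=23
i=16 t=35 v=3: → [35,45),[30,40); WM=23
i=17 t=35 v=3: → [35,45),[30,40); WM=32; [15,25) fires=4 [20,30) fires=3
i=18 t=35 v=5: → [35,45),[30,40); WM=32
i=19 t=39 v=6: → [35,45),[30,40); WM=32
i=20 t=36 v=6: → [35,45),[30,40); WM=36; [25,35) fires=3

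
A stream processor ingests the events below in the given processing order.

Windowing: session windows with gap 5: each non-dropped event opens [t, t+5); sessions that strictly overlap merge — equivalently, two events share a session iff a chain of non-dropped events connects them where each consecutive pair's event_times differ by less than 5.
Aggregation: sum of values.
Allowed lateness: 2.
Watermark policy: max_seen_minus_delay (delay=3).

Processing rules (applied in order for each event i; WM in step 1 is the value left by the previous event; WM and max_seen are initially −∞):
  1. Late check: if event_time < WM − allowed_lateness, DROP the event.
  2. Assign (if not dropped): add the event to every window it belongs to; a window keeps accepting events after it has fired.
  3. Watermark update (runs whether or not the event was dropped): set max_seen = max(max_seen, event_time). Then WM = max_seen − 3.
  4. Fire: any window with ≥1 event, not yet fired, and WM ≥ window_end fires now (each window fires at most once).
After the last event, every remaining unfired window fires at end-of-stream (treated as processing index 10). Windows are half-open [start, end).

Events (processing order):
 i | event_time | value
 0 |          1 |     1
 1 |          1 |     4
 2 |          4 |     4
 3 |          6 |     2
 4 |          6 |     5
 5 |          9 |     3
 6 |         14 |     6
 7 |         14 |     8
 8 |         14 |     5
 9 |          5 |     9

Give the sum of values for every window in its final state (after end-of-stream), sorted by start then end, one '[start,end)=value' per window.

[1,14)=19 [14,19)=19

i=0 t=1 v=1: → [1,6); WM=-2
i=1 t=1 v=4: → [1,6); WM=-2
i=2 t=4 v=4: → [1,9); WM=1
i=3 t=6 v=2: → [1,11); WM=3
i=4 t=6 v=5: → [1,11); WM=3
i=5 t=9 v=3: → [1,14); WM=6
i=6 t=14 v=6: → [14,19); WM=11
i=7 t=14 v=8: → [14,19); WM=11
i=8 t=14 v=5: → [14,19); WM=11
i=9 t=5 v=9: DROP (t<11-2); WM=11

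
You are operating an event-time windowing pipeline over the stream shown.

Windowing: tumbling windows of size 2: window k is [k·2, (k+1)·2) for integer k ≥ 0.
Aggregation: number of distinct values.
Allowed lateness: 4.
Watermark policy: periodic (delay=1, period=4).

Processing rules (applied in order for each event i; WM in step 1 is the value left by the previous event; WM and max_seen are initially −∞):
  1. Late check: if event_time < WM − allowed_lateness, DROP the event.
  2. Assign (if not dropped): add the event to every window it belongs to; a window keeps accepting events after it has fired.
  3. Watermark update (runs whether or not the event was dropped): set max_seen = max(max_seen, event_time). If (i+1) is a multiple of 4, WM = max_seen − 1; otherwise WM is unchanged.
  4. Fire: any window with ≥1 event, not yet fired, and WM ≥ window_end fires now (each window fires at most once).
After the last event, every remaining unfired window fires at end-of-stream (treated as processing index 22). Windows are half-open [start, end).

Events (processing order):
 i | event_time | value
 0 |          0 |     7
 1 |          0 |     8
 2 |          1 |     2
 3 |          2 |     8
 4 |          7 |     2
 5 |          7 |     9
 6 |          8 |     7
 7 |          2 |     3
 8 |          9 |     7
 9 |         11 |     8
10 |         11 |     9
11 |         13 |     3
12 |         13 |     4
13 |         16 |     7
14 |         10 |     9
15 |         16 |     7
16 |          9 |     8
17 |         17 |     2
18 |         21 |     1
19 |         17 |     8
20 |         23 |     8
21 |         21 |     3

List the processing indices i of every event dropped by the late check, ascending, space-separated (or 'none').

16

i=0 t=0 v=7: → [0,2); WM=−∞
i=1 t=0 v=8: → [0,2); WM=−∞
i=2 t=1 v=2: → [0,2); WM=−∞
i=3 t=2 v=8: → [2,4); WM=1
i=4 t=7 v=2: → [6,8); WM=1
i=5 t=7 v=9: → [6,8); WM=1
i=6 t=8 v=7: → [8,10); WM=1
i=7 t=2 v=3: → [2,4); WM=7; [0,2) fires=3 [2,4) fires=2
i=8 t=9 v=7: → [8,10); WM=7
i=9 t=11 v=8: → [10,12); WM=7
i=10 t=11 v=9: → [10,12); WM=7
i=11 t=13 v=3: → [12,14); WM=12; [6,8) fires=2 [8,10) fires=1 [10,12) fires=2
i=12 t=13 v=4: → [12,14); WM=12
i=13 t=16 v=7: → [16,18); WM=12
i=14 t=10 v=9: → [10,12); WM=12
i=15 t=16 v=7: → [16,18); WM=15; [12,14) fires=2
i=16 t=9 v=8: DROP (t<15-4); WM=15
i=17 t=17 v=2: → [16,18); WM=15
i=18 t=21 v=1: → [20,22); WM=15
i=19 t=17 v=8: → [16,18); WM=20; [16,18) fires=3
i=20 t=23 v=8: → [22,24); WM=20
i=21 t=21 v=3: → [20,22); WM=20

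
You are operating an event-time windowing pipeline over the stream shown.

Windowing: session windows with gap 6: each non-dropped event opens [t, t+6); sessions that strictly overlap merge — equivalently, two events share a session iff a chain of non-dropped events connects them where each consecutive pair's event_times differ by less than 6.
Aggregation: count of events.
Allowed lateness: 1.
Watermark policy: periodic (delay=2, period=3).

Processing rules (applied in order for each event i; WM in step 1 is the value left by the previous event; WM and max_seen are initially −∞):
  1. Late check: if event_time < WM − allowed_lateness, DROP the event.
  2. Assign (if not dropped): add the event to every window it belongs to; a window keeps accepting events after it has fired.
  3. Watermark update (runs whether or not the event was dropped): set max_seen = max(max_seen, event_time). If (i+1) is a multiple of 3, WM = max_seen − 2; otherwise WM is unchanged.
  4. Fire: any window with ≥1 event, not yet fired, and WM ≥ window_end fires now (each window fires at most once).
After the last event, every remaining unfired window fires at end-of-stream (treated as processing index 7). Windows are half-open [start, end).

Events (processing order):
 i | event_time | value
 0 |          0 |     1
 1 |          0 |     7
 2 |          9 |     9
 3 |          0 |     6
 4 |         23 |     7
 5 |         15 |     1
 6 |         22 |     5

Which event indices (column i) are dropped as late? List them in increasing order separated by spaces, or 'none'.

3

i=0 t=0 v=1: → [0,6); WM=−∞
i=1 t=0 v=7: → [0,6); WM=−∞
i=2 t=9 v=9: → [9,15); WM=7
i=3 t=0 v=6: DROP (t<7-1); WM=7
i=4 t=23 v=7: → [23,29); WM=7
i=5 t=15 v=1: → [15,21); WM=21
i=6 t=22 v=5: → [22,29); WM=21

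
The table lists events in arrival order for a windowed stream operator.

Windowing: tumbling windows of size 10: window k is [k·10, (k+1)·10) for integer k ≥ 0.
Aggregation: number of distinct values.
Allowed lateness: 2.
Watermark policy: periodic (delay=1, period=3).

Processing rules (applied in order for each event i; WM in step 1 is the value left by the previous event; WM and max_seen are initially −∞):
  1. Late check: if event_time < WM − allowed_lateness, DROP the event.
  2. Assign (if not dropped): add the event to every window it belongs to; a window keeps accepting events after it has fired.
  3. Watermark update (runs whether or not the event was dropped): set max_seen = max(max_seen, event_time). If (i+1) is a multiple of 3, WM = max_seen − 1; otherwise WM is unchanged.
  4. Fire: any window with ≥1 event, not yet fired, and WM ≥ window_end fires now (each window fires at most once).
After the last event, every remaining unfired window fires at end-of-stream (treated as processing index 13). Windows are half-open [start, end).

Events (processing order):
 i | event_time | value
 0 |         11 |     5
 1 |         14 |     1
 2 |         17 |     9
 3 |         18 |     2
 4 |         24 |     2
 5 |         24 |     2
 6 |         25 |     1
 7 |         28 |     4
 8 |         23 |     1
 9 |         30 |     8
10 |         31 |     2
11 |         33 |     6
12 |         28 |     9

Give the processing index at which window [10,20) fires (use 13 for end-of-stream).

i=0 t=11 v=5: → [10,20); WM=−∞
i=1 t=14 v=1: → [10,20); WM=−∞
i=2 t=17 v=9: → [10,20); WM=16
i=3 t=18 v=2: → [10,20); WM=16
i=4 t=24 v=2: → [20,30); WM=16
i=5 t=24 v=2: → [20,30); WM=23; [10,20) fires=4
i=6 t=25 v=1: → [20,30); WM=23
i=7 t=28 v=4: → [20,30); WM=23
i=8 t=23 v=1: → [20,30); WM=27
i=9 t=30 v=8: → [30,40); WM=27
i=10 t=31 v=2: → [30,40); WM=27
i=11 t=33 v=6: → [30,40); WM=32; [20,30) fires=3
i=12 t=28 v=9: DROP (t<32-2); WM=32

5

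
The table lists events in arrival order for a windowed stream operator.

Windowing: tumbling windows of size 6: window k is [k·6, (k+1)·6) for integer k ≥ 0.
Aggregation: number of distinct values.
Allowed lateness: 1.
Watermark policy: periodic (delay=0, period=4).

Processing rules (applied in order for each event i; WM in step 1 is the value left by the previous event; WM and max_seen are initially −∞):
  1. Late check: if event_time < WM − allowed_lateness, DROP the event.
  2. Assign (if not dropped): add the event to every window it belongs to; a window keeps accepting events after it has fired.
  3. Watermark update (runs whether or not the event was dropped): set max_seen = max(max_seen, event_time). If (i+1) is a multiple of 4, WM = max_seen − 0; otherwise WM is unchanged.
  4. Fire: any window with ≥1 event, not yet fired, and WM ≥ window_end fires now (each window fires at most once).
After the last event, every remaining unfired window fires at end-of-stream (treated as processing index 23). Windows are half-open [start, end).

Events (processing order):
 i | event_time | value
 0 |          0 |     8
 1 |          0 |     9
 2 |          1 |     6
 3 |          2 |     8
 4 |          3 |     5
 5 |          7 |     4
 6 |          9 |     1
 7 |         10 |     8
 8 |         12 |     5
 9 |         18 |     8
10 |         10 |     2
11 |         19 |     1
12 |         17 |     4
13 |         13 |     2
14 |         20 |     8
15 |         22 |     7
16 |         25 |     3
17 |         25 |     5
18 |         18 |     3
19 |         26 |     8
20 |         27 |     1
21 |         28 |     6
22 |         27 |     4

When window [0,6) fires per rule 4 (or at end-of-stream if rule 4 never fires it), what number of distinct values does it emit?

4

i=0 t=0 v=8: → [0,6); WM=−∞
i=1 t=0 v=9: → [0,6); WM=−∞
i=2 t=1 v=6: → [0,6); WM=−∞
i=3 t=2 v=8: → [0,6); WM=2
i=4 t=3 v=5: → [0,6); WM=2
i=5 t=7 v=4: → [6,12); WM=2
i=6 t=9 v=1: → [6,12); WM=2
i=7 t=10 v=8: → [6,12); WM=10; [0,6) fires=4
i=8 t=12 v=5: → [12,18); WM=10
i=9 t=18 v=8: → [18,24); WM=10
i=10 t=10 v=2: → [6,12); WM=10
i=11 t=19 v=1: → [18,24); WM=19; [6,12) fires=4 [12,18) fires=1
i=12 t=17 v=4: DROP (t<19-1); WM=19
i=13 t=13 v=2: DROP (t<19-1); WM=19
i=14 t=20 v=8: → [18,24); WM=19
i=15 t=22 v=7: → [18,24); WM=22
i=16 t=25 v=3: → [24,30); WM=22
i=17 t=25 v=5: → [24,30); WM=22
i=18 t=18 v=3: DROP (t<22-1); WM=22
i=19 t=26 v=8: → [24,30); WM=26; [18,24) fires=3
i=20 t=27 v=1: → [24,30); WM=26
i=21 t=28 v=6: → [24,30); WM=26
i=22 t=27 v=4: → [24,30); WM=26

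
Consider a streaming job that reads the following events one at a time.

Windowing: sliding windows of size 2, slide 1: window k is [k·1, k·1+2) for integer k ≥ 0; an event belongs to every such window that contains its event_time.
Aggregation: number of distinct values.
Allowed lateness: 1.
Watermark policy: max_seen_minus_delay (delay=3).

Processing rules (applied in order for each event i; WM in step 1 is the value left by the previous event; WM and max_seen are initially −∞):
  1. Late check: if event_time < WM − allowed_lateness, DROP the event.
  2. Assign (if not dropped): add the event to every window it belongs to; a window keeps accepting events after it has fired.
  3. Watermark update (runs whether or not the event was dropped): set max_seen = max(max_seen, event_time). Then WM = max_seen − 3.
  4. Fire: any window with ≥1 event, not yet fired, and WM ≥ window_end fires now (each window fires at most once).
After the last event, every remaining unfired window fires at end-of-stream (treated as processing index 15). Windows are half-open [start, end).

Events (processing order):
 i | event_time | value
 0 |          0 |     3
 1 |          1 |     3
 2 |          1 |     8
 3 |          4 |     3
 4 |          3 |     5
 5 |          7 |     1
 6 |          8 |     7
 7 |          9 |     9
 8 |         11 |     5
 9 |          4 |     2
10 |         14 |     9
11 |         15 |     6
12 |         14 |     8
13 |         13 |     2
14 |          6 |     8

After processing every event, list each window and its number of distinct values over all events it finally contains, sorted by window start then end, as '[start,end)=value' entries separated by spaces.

[0,2)=2 [1,3)=2 [2,4)=1 [3,5)=2 [4,6)=1 [6,8)=1 [7,9)=2 [8,10)=2 [9,11)=1 [10,12)=1 [11,13)=1 [12,14)=1 [13,15)=3 [14,16)=3 [15,17)=1

i=0 t=0 v=3: → [0,2); WM=-3
i=1 t=1 v=3: → [1,3),[0,2); WM=-2
i=2 t=1 v=8: → [1,3),[0,2); WM=-2
i=3 t=4 v=3: → [4,6),[3,5); WM=1
i=4 t=3 v=5: → [3,5),[2,4); WM=1
i=5 t=7 v=1: → [7,9),[6,8); WM=4; [0,2) fires=2 [1,3) fires=2 [2,4) fires=1
i=6 t=8 v=7: → [8,10),[7,9); WM=5; [3,5) fires=2
i=7 t=9 v=9: → [9,11),[8,10); WM=6; [4,6) fires=1
i=8 t=11 v=5: → [11,13),[10,12); WM=8; [6,8) fires=1
i=9 t=4 v=2: DROP (t<8-1); WM=8
i=10 t=14 v=9: → [14,16),[13,15); WM=11; [7,9) fires=2 [8,10) fires=2 [9,11) fires=1
i=11 t=15 v=6: → [15,17),[14,16); WM=12; [10,12) fires=1
i=12 t=14 v=8: → [14,16),[13,15); WM=12
i=13 t=13 v=2: → [13,15),[12,14); WM=12
i=14 t=6 v=8: DROP (t<12-1); WM=12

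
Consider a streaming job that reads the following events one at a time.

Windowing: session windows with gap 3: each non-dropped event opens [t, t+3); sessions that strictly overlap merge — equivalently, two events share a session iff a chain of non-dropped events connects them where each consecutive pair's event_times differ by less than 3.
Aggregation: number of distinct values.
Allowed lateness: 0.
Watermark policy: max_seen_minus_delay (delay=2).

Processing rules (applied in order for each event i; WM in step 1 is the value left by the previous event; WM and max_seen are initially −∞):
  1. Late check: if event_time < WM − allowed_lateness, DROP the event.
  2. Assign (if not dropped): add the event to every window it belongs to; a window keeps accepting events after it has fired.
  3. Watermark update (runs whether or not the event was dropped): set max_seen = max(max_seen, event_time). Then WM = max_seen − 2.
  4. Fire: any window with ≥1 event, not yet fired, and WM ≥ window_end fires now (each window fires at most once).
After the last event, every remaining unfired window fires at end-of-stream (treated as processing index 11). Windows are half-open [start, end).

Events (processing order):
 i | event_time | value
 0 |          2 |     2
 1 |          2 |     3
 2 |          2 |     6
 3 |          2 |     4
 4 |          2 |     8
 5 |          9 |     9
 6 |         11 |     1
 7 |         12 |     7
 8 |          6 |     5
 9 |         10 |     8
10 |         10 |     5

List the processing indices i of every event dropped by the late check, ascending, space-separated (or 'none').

8

i=0 t=2 v=2: → [2,5); WM=0
i=1 t=2 v=3: → [2,5); WM=0
i=2 t=2 v=6: → [2,5); WM=0
i=3 t=2 v=4: → [2,5); WM=0
i=4 t=2 v=8: → [2,5); WM=0
i=5 t=9 v=9: → [9,12); WM=7
i=6 t=11 v=1: → [9,14); WM=9
i=7 t=12 v=7: → [9,15); WM=10
i=8 t=6 v=5: DROP (t<10-0); WM=10
i=9 t=10 v=8: → [9,15); WM=10
i=10 t=10 v=5: → [9,15); WM=10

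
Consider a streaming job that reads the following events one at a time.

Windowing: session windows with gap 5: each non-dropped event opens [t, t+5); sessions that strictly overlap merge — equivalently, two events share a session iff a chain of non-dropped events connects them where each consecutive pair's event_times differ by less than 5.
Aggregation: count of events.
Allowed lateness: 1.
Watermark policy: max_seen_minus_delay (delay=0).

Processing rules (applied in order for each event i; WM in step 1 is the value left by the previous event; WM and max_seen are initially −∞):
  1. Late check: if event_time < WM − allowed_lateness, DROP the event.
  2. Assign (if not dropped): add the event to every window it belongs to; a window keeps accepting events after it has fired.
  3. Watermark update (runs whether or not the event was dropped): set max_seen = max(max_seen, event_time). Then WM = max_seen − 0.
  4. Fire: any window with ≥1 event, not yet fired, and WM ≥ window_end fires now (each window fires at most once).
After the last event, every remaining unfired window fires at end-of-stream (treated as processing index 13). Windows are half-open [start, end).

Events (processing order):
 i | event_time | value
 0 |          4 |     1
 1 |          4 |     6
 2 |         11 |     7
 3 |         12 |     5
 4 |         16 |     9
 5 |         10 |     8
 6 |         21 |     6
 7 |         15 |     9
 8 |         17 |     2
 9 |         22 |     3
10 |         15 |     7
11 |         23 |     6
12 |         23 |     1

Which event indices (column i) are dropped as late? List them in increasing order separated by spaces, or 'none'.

i=0 t=4 v=1: → [4,9); WM=4
i=1 t=4 v=6: → [4,9); WM=4
i=2 t=11 v=7: → [11,16); WM=11
i=3 t=12 v=5: → [11,17); WM=12
i=4 t=16 v=9: → [11,21); WM=16
i=5 t=10 v=8: DROP (t<16-1); WM=16
i=6 t=21 v=6: → [21,26); WM=21
i=7 t=15 v=9: DROP (t<21-1); WM=21
i=8 t=17 v=2: DROP (t<21-1); WM=21
i=9 t=22 v=3: → [21,27); WM=22
i=10 t=15 v=7: DROP (t<22-1); WM=22
i=11 t=23 v=6: → [21,28); WM=23
i=12 t=23 v=1: → [21,28); WM=23

5 7 8 10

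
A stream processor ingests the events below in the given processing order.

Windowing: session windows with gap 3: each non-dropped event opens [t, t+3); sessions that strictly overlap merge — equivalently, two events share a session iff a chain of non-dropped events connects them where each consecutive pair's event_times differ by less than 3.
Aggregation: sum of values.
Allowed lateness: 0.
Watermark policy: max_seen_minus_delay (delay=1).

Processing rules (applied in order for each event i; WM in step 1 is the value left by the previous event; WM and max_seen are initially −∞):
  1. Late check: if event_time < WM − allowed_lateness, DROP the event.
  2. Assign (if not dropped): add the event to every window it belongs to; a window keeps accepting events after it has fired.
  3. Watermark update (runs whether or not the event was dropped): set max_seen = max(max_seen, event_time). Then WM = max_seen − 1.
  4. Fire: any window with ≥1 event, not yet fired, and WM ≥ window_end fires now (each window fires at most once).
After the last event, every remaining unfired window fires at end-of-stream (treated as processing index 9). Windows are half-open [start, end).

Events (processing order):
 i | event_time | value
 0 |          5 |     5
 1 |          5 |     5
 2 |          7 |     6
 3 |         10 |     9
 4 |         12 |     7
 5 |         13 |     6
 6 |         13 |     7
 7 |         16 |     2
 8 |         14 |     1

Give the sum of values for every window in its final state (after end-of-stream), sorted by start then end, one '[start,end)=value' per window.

i=0 t=5 v=5: → [5,8); WM=4
i=1 t=5 v=5: → [5,8); WM=4
i=2 t=7 v=6: → [5,10); WM=6
i=3 t=10 v=9: → [10,13); WM=9
i=4 t=12 v=7: → [10,15); WM=11
i=5 t=13 v=6: → [10,16); WM=12
i=6 t=13 v=7: → [10,16); WM=12
i=7 t=16 v=2: → [16,19); WM=15
i=8 t=14 v=1: DROP (t<15-0); WM=15

[5,10)=16 [10,16)=29 [16,19)=2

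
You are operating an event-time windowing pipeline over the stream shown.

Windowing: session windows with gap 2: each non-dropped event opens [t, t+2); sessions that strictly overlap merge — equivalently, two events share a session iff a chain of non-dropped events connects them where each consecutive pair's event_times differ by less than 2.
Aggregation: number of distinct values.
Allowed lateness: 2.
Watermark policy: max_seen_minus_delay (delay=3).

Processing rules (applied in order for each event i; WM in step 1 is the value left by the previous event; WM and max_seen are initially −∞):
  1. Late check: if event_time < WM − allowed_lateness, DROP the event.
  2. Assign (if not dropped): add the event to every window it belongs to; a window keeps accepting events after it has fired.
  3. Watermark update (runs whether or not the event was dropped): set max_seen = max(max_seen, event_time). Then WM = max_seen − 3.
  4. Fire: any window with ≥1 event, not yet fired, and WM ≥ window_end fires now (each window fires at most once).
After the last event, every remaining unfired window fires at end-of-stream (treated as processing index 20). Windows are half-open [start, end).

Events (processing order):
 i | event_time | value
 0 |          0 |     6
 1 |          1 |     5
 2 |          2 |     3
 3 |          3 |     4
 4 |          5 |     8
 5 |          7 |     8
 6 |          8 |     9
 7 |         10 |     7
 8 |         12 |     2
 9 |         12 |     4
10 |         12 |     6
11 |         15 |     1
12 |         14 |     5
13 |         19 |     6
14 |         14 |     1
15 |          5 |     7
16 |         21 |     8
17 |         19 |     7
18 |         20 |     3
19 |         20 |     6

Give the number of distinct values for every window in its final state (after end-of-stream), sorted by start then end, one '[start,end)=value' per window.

i=0 t=0 v=6: → [0,2); WM=-3
i=1 t=1 v=5: → [0,3); WM=-2
i=2 t=2 v=3: → [0,4); WM=-1
i=3 t=3 v=4: → [0,5); WM=0
i=4 t=5 v=8: → [5,7); WM=2
i=5 t=7 v=8: → [7,9); WM=4
i=6 t=8 v=9: → [7,10); WM=5
i=7 t=10 v=7: → [10,12); WM=7
i=8 t=12 v=2: → [12,14); WM=9
i=9 t=12 v=4: → [12,14); WM=9
i=10 t=12 v=6: → [12,14); WM=9
i=11 t=15 v=1: → [15,17); WM=12
i=12 t=14 v=5: → [14,17); WM=12
i=13 t=19 v=6: → [19,21); WM=16
i=14 t=14 v=1: → [14,17); WM=16
i=15 t=5 v=7: DROP (t<16-2); WM=16
i=16 t=21 v=8: → [21,23); WM=18
i=17 t=19 v=7: → [19,21); WM=18
i=18 t=20 v=3: → [19,23); WM=18
i=19 t=20 v=6: → [19,23); WM=18

[0,5)=4 [5,7)=1 [7,10)=2 [10,12)=1 [12,14)=3 [14,17)=2 [19,23)=4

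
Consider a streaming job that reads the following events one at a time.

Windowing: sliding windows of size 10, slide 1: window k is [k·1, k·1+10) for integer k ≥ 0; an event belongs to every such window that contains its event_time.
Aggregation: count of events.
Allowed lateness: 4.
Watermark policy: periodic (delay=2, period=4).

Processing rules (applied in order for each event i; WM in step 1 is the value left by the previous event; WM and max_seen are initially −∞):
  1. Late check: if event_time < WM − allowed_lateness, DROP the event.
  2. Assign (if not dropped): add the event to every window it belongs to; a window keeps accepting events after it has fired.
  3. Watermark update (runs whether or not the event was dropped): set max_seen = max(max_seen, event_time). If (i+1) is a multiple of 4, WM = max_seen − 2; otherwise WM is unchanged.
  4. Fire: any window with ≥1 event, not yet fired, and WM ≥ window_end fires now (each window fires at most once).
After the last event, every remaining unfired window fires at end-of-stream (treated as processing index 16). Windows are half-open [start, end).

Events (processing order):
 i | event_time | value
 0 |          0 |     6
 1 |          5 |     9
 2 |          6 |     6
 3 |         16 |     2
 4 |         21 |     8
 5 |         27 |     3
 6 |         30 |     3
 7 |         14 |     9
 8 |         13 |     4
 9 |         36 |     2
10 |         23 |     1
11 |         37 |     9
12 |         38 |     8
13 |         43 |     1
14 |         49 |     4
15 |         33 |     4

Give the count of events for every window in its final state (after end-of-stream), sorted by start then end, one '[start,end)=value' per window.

[0,10)=3 [1,11)=2 [2,12)=2 [3,13)=2 [4,14)=2 [5,15)=3 [6,16)=2 [7,17)=2 [8,18)=2 [9,19)=2 [10,20)=2 [11,21)=2 [12,22)=3 [13,23)=3 [14,24)=3 [15,25)=2 [16,26)=2 [17,27)=1 [18,28)=2 [19,29)=2 [20,30)=2 [21,31)=3 [22,32)=2 [23,33)=2 [24,34)=3 [25,35)=3 [26,36)=3 [27,37)=4 [28,38)=4 [29,39)=5 [30,40)=5 [31,41)=4 [32,42)=4 [33,43)=4 [34,44)=4 [35,45)=4 [36,46)=4 [37,47)=3 [38,48)=2 [39,49)=1 [40,50)=2 [41,51)=2 [42,52)=2 [43,53)=2 [44,54)=1 [45,55)=1 [46,56)=1 [47,57)=1 [48,58)=1 [49,59)=1

i=0 t=0 v=6: → [0,10); WM=−∞
i=1 t=5 v=9: → [5,15),[4,14),[3,13),[2,12),[1,11),[0,10); WM=−∞
i=2 t=6 v=6: → [6,16),[5,15),[4,14),[3,13),[2,12),[1,11),[0,10); WM=−∞
i=3 t=16 v=2: → [16,26),[15,25),[14,24),[13,23),[12,22),[11,21),[10,20),[9,19),[8,18),[7,17); WM=14; [0,10) fires=3 [1,11) fires=2 [2,12) fires=2 [3,13) fires=2 [4,14) fires=2
i=4 t=21 v=8: → [21,31),[20,30),[19,29),[18,28),[17,27),[16,26),[15,25),[14,24),[13,23),[12,22); WM=14
i=5 t=27 v=3: → [27,37),[26,36),[25,35),[24,34),[23,33),[22,32),[21,31),[20,30),[19,29),[18,28); WM=14
i=6 t=30 v=3: → [30,40),[29,39),[28,38),[27,37),[26,36),[25,35),[24,34),[23,33),[22,32),[21,31); WM=14
i=7 t=14 v=9: → [14,24),[13,23),[12,22),[11,21),[10,20),[9,19),[8,18),[7,17),[6,16),[5,15); WM=28; [5,15) fires=3 [6,16) fires=2 [7,17) fires=2 [8,18) fires=2 [9,19) fires=2 [10,20) fires=2 [11,21) fires=2 [12,22) fires=3 [13,23) fires=3 [14,24) fires=3 [15,25) fires=2 [16,26) fires=2 [17,27) fires=1 [18,28) fires=2
i=8 t=13 v=4: DROP (t<28-4); WM=28
i=9 t=36 v=2: → [36,46),[35,45),[34,44),[33,43),[32,42),[31,41),[30,40),[29,39),[28,38),[27,37); WM=28
i=10 t=23 v=1: DROP (t<28-4); WM=28
i=11 t=37 v=9: → [37,47),[36,46),[35,45),[34,44),[33,43),[32,42),[31,41),[30,40),[29,39),[28,38); WM=35; [19,29) fires=2 [20,30) fires=2 [21,31) fires=3 [22,32) fires=2 [23,33) fires=2 [24,34) fires=2 [25,35) fires=2
i=12 t=38 v=8: → [38,48),[37,47),[36,46),[35,45),[34,44),[33,43),[32,42),[31,41),[30,40),[29,39); WM=35
i=13 t=43 v=1: → [43,53),[42,52),[41,51),[40,50),[39,49),[38,48),[37,47),[36,46),[35,45),[34,44); WM=35
i=14 t=49 v=4: → [49,59),[48,58),[47,57),[46,56),[45,55),[44,54),[43,53),[42,52),[41,51),[40,50); WM=35
i=15 t=33 v=4: → [33,43),[32,42),[31,41),[30,40),[29,39),[28,38),[27,37),[26,36),[25,35),[24,34); WM=47; [26,36) fires=3 [27,37) fires=4 [28,38) fires=4 [29,39) fires=5 [30,40) fires=5 [31,41) fires=4 [32,42) fires=4 [33,43) fires=4 [34,44) fires=4 [35,45) fires=4 [36,46) fires=4 [37,47) fires=3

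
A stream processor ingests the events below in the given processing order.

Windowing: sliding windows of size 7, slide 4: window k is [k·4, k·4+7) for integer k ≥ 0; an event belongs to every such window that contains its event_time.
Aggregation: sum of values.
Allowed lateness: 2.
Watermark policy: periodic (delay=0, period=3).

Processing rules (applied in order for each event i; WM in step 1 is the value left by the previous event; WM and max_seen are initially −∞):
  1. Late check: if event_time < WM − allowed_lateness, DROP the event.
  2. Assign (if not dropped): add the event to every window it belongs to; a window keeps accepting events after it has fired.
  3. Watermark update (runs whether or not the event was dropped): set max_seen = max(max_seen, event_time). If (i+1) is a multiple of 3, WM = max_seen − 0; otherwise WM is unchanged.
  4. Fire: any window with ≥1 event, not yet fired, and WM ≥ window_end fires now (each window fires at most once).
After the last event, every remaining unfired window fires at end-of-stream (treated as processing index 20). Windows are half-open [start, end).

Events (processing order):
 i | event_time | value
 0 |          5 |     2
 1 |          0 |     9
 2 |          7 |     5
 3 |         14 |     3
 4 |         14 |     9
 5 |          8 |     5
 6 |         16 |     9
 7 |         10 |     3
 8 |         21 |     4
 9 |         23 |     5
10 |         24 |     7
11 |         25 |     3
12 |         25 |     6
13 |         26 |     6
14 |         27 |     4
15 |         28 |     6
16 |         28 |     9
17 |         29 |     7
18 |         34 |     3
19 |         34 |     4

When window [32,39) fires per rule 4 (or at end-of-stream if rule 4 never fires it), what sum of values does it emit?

7

i=0 t=5 v=2: → [4,11),[0,7); WM=−∞
i=1 t=0 v=9: → [0,7); WM=−∞
i=2 t=7 v=5: → [4,11); WM=7; [0,7) fires=11
i=3 t=14 v=3: → [12,19),[8,15); WM=7
i=4 t=14 v=9: → [12,19),[8,15); WM=7
i=5 t=8 v=5: → [8,15),[4,11); WM=14; [4,11) fires=12
i=6 t=16 v=9: → [16,23),[12,19); WM=14
i=7 t=10 v=3: DROP (t<14-2); WM=14
i=8 t=21 v=4: → [20,27),[16,23); WM=21; [8,15) fires=17 [12,19) fires=21
i=9 t=23 v=5: → [20,27); WM=21
i=10 t=24 v=7: → [24,31),[20,27); WM=21
i=11 t=25 v=3: → [24,31),[20,27); WM=25; [16,23) fires=13
i=12 t=25 v=6: → [24,31),[20,27); WM=25
i=13 t=26 v=6: → [24,31),[20,27); WM=25
i=14 t=27 v=4: → [24,31); WM=27; [20,27) fires=31
i=15 t=28 v=6: → [28,35),[24,31); WM=27
i=16 t=28 v=9: → [28,35),[24,31); WM=27
i=17 t=29 v=7: → [28,35),[24,31); WM=29
i=18 t=34 v=3: → [32,39),[28,35); WM=29
i=19 t=34 v=4: → [32,39),[28,35); WM=29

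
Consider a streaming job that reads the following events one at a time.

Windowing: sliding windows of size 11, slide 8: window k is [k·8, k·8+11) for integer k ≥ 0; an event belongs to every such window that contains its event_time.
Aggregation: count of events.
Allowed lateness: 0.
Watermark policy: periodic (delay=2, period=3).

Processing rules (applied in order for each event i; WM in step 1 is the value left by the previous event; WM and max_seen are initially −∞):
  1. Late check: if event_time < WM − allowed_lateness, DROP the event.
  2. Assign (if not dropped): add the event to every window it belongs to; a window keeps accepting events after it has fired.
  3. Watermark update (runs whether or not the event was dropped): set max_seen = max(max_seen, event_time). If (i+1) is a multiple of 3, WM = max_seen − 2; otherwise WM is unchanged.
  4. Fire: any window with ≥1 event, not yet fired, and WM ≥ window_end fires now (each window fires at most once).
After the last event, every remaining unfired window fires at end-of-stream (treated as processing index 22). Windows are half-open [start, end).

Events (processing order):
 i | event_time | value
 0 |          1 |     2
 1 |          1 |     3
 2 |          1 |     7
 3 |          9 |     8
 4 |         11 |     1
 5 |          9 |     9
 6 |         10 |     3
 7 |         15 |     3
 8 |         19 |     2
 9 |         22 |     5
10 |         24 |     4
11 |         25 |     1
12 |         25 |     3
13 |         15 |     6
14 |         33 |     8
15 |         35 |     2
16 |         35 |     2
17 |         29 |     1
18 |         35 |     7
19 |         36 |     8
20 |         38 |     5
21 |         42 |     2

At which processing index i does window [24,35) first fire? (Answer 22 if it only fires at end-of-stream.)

20

i=0 t=1 v=2: → [0,11); WM=−∞
i=1 t=1 v=3: → [0,11); WM=−∞
i=2 t=1 v=7: → [0,11); WM=-1
i=3 t=9 v=8: → [8,19),[0,11); WM=-1
i=4 t=11 v=1: → [8,19); WM=-1
i=5 t=9 v=9: → [8,19),[0,11); WM=9
i=6 t=10 v=3: → [8,19),[0,11); WM=9
i=7 t=15 v=3: → [8,19); WM=9
i=8 t=19 v=2: → [16,27); WM=17; [0,11) fires=6
i=9 t=22 v=5: → [16,27); WM=17
i=10 t=24 v=4: → [24,35),[16,27); WM=17
i=11 t=25 v=1: → [24,35),[16,27); WM=23; [8,19) fires=5
i=12 t=25 v=3: → [24,35),[16,27); WM=23
i=13 t=15 v=6: DROP (t<23-0); WM=23
i=14 t=33 v=8: → [32,43),[24,35); WM=31; [16,27) fires=5
i=15 t=35 v=2: → [32,43); WM=31
i=16 t=35 v=2: → [32,43); WM=31
i=17 t=29 v=1: DROP (t<31-0); WM=33
i=18 t=35 v=7: → [32,43); WM=33
i=19 t=36 v=8: → [32,43); WM=33
i=20 t=38 v=5: → [32,43); WM=36; [24,35) fires=4
i=21 t=42 v=2: → [40,51),[32,43); WM=36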